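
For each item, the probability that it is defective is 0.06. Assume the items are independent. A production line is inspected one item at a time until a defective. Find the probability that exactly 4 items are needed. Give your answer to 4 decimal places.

Geometric (trials to first success), p = 0.06.
P(Y = 4) = (1−p)^3 · p = 0.83058 · 0.06 = 0.049835

0.0498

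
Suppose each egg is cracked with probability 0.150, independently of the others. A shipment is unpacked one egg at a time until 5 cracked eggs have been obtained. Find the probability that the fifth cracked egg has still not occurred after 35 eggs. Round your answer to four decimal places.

0.3807

Needing more than 35 eggs ⇔ fewer than 5 successes in the first 35. With X ~ Binomial(35, 0.15), P(Y > 35) = P(X ≤ 4).
  k=0: C(35,0)·0.15^0·0.85^35 = 0.003386
  k=1: C(35,1)·0.15^1·0.85^34 = 0.020912
  k=2: C(35,2)·0.15^2·0.85^33 = 0.062737
  k=3: C(35,3)·0.15^3·0.85^32 = 0.121784
  k=4: C(35,4)·0.15^4·0.85^31 = 0.171930
P(X ≤ 4) = 0.380749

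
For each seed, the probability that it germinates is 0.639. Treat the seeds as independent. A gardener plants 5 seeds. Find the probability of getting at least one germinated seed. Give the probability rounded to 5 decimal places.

0.99387

P(at least one) = 1 − P(none) = 1 − (1 − 0.639)^5
= 1 − 0.0061311 = 0.9938689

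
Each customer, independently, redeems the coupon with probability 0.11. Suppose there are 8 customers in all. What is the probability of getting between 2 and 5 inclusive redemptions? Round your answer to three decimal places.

0.217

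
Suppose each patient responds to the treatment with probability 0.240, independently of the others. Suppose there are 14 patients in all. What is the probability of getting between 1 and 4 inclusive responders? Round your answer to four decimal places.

X ~ Binomial(14, 0.24); P(1 ≤ X ≤ 4) = Σ C(14,k) p^k (1−p)^(14−k) over k:
  k=1: C(14,1)·0.24^1·0.76^13 = 0.094823
  k=2: C(14,2)·0.24^2·0.76^12 = 0.194638
  k=3: C(14,3)·0.24^3·0.76^11 = 0.245858
  k=4: C(14,4)·0.24^4·0.76^10 = 0.213508
Total = 0.748828

0.7488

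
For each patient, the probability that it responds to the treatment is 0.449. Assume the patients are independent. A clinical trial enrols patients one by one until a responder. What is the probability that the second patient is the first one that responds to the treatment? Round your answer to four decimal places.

Geometric (trials to first success), p = 0.449.
P(Y = 2) = (1−p)^1 · p = 0.551 · 0.449 = 0.247399

0.2474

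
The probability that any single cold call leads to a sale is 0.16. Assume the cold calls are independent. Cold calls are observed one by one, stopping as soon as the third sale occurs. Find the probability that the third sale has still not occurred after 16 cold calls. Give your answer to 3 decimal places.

Needing more than 16 cold calls ⇔ fewer than 3 successes in the first 16. With X ~ Binomial(16, 0.16), P(Y > 16) = P(X ≤ 2).
  k=0: C(16,0)·0.16^0·0.84^16 = 0.06144
  k=1: C(16,1)·0.16^1·0.84^15 = 0.18725
  k=2: C(16,2)·0.16^2·0.84^14 = 0.26750
P(X ≤ 2) = 0.51620

0.516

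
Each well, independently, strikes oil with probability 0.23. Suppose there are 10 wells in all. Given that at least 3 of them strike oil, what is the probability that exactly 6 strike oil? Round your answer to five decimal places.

X ~ Binomial(10, 0.23). Want P(X=6 | X≥3) = P(X=6) / P(X≥3).
P(X=6) = C(10,6)·0.23^6·0.77^4 = 0.0109282
P(X≥3) = 1 − 0.0732668 − 0.2188489 − 0.2941670 = 0.4137173
Ratio = 0.0109282 / 0.4137173 = 0.0264147

0.02641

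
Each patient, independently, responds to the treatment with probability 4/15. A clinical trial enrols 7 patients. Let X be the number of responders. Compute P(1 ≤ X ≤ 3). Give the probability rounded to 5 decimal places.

0.79898

X ~ Binomial(7, 0.266667); P(1 ≤ X ≤ 3) = Σ C(7,k) p^k (1−p)^(7−k) over k:
  k=1: C(7,1)·0.266667^1·0.733333^6 = 0.2903189
  k=2: C(7,2)·0.266667^2·0.733333^5 = 0.3167115
  k=3: C(7,3)·0.266667^3·0.733333^4 = 0.1919464
Total = 0.7989768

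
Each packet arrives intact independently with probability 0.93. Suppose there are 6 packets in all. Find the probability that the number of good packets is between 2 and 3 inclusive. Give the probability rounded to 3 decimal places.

X ~ Binomial(6, 0.93); P(2 ≤ X ≤ 3) = Σ C(6,k) p^k (1−p)^(6−k) over k:
  k=2: C(6,2)·0.93^2·0.07^4 = 0.00031
  k=3: C(6,3)·0.93^3·0.07^3 = 0.00552
Total = 0.00583

0.006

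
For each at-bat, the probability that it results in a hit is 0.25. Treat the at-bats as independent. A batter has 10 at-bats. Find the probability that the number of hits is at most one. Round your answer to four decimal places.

0.2440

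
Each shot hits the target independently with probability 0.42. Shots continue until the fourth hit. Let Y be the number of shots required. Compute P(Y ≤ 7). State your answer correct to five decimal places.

Finishing within 7 shots ⇔ at least 4 successes in the first 7. With X ~ Binomial(7, 0.42), P(Y ≤ 7) = 1 − P(X ≤ 3).
  k=0: C(7,0)·0.42^0·0.58^7 = 0.0220798
  k=1: C(7,1)·0.42^1·0.58^6 = 0.1119220
  k=2: C(7,2)·0.42^2·0.58^5 = 0.2431408
  k=3: C(7,3)·0.42^3·0.58^4 = 0.2934458
1 − 0.6705884 = 0.3294116

0.32941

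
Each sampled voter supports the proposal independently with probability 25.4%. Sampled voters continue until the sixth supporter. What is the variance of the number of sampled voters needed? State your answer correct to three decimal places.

69.378

Y = total sampled voters until the sixth success; negative binomial with r=6, p=0.254.
Var(Y) = r(1−p)/p² = 6·0.746 / 0.254² = 69.37814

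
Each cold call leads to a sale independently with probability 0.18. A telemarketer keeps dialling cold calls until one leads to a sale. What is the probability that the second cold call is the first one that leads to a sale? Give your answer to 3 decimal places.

Geometric (trials to first success), p = 0.18.
P(Y = 2) = (1−p)^1 · p = 0.82 · 0.18 = 0.14760

0.148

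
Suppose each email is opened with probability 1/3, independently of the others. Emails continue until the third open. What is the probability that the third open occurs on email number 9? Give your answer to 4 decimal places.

Y = trial on which the third success occurs; negative binomial, r=3, p=0.333333.
P(Y=9) = C(8,2) · p^3 · (1−p)^6
= 28 · 0.037037 · 0.087791 = 0.091043

0.0910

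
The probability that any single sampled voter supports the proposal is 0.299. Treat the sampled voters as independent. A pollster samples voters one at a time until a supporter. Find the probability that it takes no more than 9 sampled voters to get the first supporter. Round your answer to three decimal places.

0.959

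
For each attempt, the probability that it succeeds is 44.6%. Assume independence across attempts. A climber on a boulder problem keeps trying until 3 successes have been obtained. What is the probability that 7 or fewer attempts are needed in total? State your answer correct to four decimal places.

0.6757

Finishing within 7 attempts ⇔ at least 3 successes in the first 7. With X ~ Binomial(7, 0.446), P(Y ≤ 7) = 1 − P(X ≤ 2).
  k=0: C(7,0)·0.446^0·0.554^7 = 0.016017
  k=1: C(7,1)·0.446^1·0.554^6 = 0.090259
  k=2: C(7,2)·0.446^2·0.554^5 = 0.217991
1 − 0.324266 = 0.675734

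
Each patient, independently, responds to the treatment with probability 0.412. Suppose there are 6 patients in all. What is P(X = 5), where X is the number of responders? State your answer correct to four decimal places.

0.0419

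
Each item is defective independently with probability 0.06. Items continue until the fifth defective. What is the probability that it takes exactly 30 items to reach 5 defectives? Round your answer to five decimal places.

Y = trial on which the fifth success occurs; negative binomial, r=5, p=0.06.
P(Y=30) = C(29,4) · p^5 · (1−p)^25
= 23751 · 7.776e-07 · 0.21291 = 0.0039322

0.00393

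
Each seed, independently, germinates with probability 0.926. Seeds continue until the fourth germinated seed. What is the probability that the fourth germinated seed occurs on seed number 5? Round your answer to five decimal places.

Y = trial on which the fourth success occurs; negative binomial, r=4, p=0.926.
P(Y=5) = C(4,3) · p^4 · (1−p)^1
= 4 · 0.73527 · 0.074 = 0.2176385

0.21764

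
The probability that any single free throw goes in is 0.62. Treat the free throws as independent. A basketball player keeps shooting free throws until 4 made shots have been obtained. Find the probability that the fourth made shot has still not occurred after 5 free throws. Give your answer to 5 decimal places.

0.62764

Needing more than 5 free throws ⇔ fewer than 4 successes in the first 5. With X ~ Binomial(5, 0.62), P(Y > 5) = P(X ≤ 3).
  k=0: C(5,0)·0.62^0·0.38^5 = 0.0079235
  k=1: C(5,1)·0.62^1·0.38^4 = 0.0646392
  k=2: C(5,2)·0.62^2·0.38^3 = 0.2109280
  k=3: C(5,3)·0.62^3·0.38^2 = 0.3441456
P(X ≤ 3) = 0.6276363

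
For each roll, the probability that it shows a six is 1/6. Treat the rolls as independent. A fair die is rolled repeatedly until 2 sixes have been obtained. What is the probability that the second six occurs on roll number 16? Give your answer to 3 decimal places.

0.032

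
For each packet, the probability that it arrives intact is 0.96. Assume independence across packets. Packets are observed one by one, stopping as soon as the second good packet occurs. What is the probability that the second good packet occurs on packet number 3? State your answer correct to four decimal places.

Y = trial on which the second success occurs; negative binomial, r=2, p=0.96.
P(Y=3) = C(2,1) · p^2 · (1−p)^1
= 2 · 0.9216 · 0.04 = 0.073728

0.0737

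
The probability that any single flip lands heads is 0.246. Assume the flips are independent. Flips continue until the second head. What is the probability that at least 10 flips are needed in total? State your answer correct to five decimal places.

Needing more than 9 flips ⇔ fewer than 2 successes in the first 9. With X ~ Binomial(9, 0.246), P(Y > 9) = P(X ≤ 1).
  k=0: C(9,0)·0.246^0·0.754^9 = 0.0787666
  k=1: C(9,1)·0.246^1·0.754^8 = 0.2312855
P(X ≤ 1) = 0.3100521

0.31005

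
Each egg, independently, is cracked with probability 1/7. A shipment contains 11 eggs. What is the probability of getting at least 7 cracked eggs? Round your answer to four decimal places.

0.0002

X ~ Binomial(11, 0.142857); P(X ≥ 7) = Σ C(11,k) p^k (1−p)^(11−k) over k:
  k=7: C(11,7)·0.142857^7·0.857143^4 = 0.000216
  k=8: C(11,8)·0.142857^8·0.857143^3 = 0.000018
  k=9: C(11,9)·0.142857^9·0.857143^2 = 0.000001
  k=10: C(11,10)·0.142857^10·0.857143^1 = 0.000000
  k=11: C(11,11)·0.142857^11·0.857143^0 = 0.000000
Total = 0.000235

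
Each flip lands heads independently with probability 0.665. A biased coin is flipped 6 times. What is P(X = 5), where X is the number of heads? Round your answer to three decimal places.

0.261

X ~ Binomial(n=6, p=0.665).
P(X=5) = C(6,5) · p^5 · (1−p)^1
= 6 · 0.13005 · 0.335 = 0.26140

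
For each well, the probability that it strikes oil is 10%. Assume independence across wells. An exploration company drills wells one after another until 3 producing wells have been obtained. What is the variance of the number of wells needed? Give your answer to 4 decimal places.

Y = total wells until the third success; negative binomial with r=3, p=0.10.
Var(Y) = r(1−p)/p² = 3·0.90 / 0.10² = 270.000000

270.0000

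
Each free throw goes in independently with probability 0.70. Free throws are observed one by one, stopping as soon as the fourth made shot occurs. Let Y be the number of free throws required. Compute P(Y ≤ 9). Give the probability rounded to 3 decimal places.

0.975

Finishing within 9 free throws ⇔ at least 4 successes in the first 9. With X ~ Binomial(9, 0.70), P(Y ≤ 9) = 1 − P(X ≤ 3).
  k=0: C(9,0)·0.70^0·0.30^9 = 0.00002
  k=1: C(9,1)·0.70^1·0.30^8 = 0.00041
  k=2: C(9,2)·0.70^2·0.30^7 = 0.00386
  k=3: C(9,3)·0.70^3·0.30^6 = 0.02100
1 − 0.02529 = 0.97471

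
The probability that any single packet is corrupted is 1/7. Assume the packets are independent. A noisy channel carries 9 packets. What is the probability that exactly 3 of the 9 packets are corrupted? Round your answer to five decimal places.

0.09712

X ~ Binomial(n=9, p=0.142857).
P(X=3) = C(9,3) · p^3 · (1−p)^6
= 84 · 0.0029155 · 0.39657 = 0.0971191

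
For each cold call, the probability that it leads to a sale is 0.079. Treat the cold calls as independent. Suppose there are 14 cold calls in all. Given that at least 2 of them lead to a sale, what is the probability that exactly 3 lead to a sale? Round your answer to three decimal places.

X ~ Binomial(14, 0.079). Want P(X=3 | X≥2) = P(X=3) / P(X≥2).
P(X=3) = C(14,3)·0.079^3·0.921^11 = 0.07258
P(X≥2) = 1 − 0.31596 − 0.37943 = 0.30461
Ratio = 0.07258 / 0.30461 = 0.23828

0.238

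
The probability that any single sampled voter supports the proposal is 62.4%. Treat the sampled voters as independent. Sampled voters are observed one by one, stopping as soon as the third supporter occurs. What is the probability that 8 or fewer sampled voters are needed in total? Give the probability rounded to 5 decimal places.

Finishing within 8 sampled voters ⇔ at least 3 successes in the first 8. With X ~ Binomial(8, 0.624), P(Y ≤ 8) = 1 − P(X ≤ 2).
  k=0: C(8,0)·0.624^0·0.376^8 = 0.0003995
  k=1: C(8,1)·0.624^1·0.376^7 = 0.0053038
  k=2: C(8,2)·0.624^2·0.376^6 = 0.0308073
1 − 0.0365107 = 0.9634893

0.96349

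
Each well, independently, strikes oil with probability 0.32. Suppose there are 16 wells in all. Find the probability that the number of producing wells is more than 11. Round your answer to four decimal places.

X ~ Binomial(16, 0.32); P(X ≥ 12) = Σ C(16,k) p^k (1−p)^(16−k) over k:
  k=12: C(16,12)·0.32^12·0.68^4 = 0.000449
  k=13: C(16,13)·0.32^13·0.68^3 = 0.000065
  k=14: C(16,14)·0.32^14·0.68^2 = 0.000007
  k=15: C(16,15)·0.32^15·0.68^1 = 0.000000
  k=16: C(16,16)·0.32^16·0.68^0 = 0.000000
Total = 0.000521

0.0005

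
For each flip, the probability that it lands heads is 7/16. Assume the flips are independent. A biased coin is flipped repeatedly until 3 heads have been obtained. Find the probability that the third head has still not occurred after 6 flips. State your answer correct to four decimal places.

Needing more than 6 flips ⇔ fewer than 3 successes in the first 6. With X ~ Binomial(6, 0.4375), P(Y > 6) = P(X ≤ 2).
  k=0: C(6,0)·0.4375^0·0.5625^6 = 0.031676
  k=1: C(6,1)·0.4375^1·0.5625^5 = 0.147823
  k=2: C(6,2)·0.4375^2·0.5625^4 = 0.287434
P(X ≤ 2) = 0.466933

0.4669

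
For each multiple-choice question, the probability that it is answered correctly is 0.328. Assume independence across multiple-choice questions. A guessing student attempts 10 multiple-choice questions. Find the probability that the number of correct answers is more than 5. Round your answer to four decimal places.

0.0712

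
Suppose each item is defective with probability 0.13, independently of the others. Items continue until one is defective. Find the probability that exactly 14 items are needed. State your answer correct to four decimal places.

0.0213

Geometric (trials to first success), p = 0.13.
P(Y = 14) = (1−p)^13 · p = 0.16359 · 0.13 = 0.021266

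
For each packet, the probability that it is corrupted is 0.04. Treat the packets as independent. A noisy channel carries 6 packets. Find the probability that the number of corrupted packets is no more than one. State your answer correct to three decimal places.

0.978

X ~ Binomial(6, 0.04); P(X ≤ 1) = Σ C(6,k) p^k (1−p)^(6−k) over k:
  k=0: C(6,0)·0.04^0·0.96^6 = 0.78276
  k=1: C(6,1)·0.04^1·0.96^5 = 0.19569
Total = 0.97845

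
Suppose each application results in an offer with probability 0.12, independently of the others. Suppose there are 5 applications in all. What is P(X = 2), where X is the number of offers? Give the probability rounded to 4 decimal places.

X ~ Binomial(n=5, p=0.12).
P(X=2) = C(5,2) · p^2 · (1−p)^3
= 10 · 0.0144 · 0.68147 = 0.098132

0.0981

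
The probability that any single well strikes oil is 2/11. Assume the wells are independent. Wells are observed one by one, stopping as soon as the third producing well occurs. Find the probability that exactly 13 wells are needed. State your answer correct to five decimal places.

Y = trial on which the third success occurs; negative binomial, r=3, p=0.181818.
P(Y=13) = C(12,2) · p^3 · (1−p)^10
= 66 · 0.0060105 · 0.13443 = 0.0533279

0.05333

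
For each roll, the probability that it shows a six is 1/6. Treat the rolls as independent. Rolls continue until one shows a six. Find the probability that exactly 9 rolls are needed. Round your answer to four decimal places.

Geometric (trials to first success), p = 0.166667.
P(Y = 9) = (1−p)^8 · p = 0.23257 · 0.166667 = 0.038761

0.0388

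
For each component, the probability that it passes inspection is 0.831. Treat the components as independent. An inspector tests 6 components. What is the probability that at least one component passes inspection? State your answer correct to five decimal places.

P(at least one) = 1 − P(none) = 1 − (1 − 0.831)^6
= 1 − 0.0000233 = 0.9999767

0.99998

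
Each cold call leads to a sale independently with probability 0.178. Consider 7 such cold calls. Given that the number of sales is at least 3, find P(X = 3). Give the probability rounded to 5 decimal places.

0.80207

X ~ Binomial(7, 0.178). Want P(X=3 | X≥3) = P(X=3) / P(X≥3).
P(X=3) = C(7,3)·0.178^3·0.822^4 = 0.0901188
P(X≥3) = 1 − 0.2535728 − 0.3843695 − 0.2496999 = 0.1123577
Ratio = 0.0901188 / 0.1123577 = 0.8020702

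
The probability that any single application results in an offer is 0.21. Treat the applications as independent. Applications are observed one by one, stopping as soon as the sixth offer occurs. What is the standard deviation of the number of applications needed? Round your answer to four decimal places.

10.3674

Y = total applications until the sixth success; negative binomial with r=6, p=0.21.
SD(Y) = √[r(1−p)/p²] = √(107.482993) = 10.367401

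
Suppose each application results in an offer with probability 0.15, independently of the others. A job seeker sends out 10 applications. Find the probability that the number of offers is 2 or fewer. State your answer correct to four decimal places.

X ~ Binomial(10, 0.15); P(X ≤ 2) = Σ C(10,k) p^k (1−p)^(10−k) over k:
  k=0: C(10,0)·0.15^0·0.85^10 = 0.196874
  k=1: C(10,1)·0.15^1·0.85^9 = 0.347425
  k=2: C(10,2)·0.15^2·0.85^8 = 0.275897
Total = 0.820196

0.8202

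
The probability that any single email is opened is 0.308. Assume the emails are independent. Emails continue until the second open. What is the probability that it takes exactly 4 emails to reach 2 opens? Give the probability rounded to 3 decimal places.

0.136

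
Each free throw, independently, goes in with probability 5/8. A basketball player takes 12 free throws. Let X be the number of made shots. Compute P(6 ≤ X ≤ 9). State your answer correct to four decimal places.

0.7687

X ~ Binomial(12, 0.625); P(6 ≤ X ≤ 9) = Σ C(12,k) p^k (1−p)^(12−k) over k:
  k=6: C(12,6)·0.625^6·0.375^6 = 0.153158
  k=7: C(12,7)·0.625^7·0.375^5 = 0.218797
  k=8: C(12,8)·0.625^8·0.375^4 = 0.227914
  k=9: C(12,9)·0.625^9·0.375^3 = 0.168825
Total = 0.768694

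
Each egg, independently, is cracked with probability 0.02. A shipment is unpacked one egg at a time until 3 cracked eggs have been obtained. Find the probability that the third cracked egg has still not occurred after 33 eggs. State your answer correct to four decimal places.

Needing more than 33 eggs ⇔ fewer than 3 successes in the first 33. With X ~ Binomial(33, 0.02), P(Y > 33) = P(X ≤ 2).
  k=0: C(33,0)·0.02^0·0.98^33 = 0.513405
  k=1: C(33,1)·0.02^1·0.98^32 = 0.345763
  k=2: C(33,2)·0.02^2·0.98^31 = 0.112902
P(X ≤ 2) = 0.972071

0.9721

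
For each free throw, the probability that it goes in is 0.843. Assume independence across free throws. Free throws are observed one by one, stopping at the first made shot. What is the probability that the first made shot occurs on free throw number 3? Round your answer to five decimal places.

Geometric (trials to first success), p = 0.843.
P(Y = 3) = (1−p)^2 · p = 0.024649 · 0.843 = 0.0207791

0.02078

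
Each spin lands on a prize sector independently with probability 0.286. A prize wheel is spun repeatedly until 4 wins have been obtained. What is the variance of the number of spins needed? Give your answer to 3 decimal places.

Y = total spins until the fourth success; negative binomial with r=4, p=0.286.
Var(Y) = r(1−p)/p² = 4·0.714 / 0.286² = 34.91613

34.916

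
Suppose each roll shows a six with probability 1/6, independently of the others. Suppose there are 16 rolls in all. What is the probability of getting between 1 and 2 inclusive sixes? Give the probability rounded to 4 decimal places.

X ~ Binomial(16, 0.166667); P(1 ≤ X ≤ 2) = Σ C(16,k) p^k (1−p)^(16−k) over k:
  k=1: C(16,1)·0.166667^1·0.833333^15 = 0.173081
  k=2: C(16,2)·0.166667^2·0.833333^14 = 0.259622
Total = 0.432703

0.4327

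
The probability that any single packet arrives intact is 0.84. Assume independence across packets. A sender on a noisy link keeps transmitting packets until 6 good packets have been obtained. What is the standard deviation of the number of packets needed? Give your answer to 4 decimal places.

Y = total packets until the sixth success; negative binomial with r=6, p=0.84.
SD(Y) = √[r(1−p)/p²] = √(1.360544) = 1.166424

1.1664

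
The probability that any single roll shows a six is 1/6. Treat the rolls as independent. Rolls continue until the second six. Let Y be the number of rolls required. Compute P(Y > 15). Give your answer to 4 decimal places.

0.2596

Needing more than 15 rolls ⇔ fewer than 2 successes in the first 15. With X ~ Binomial(15, 0.166667), P(Y > 15) = P(X ≤ 1).
  k=0: C(15,0)·0.166667^0·0.833333^15 = 0.064905
  k=1: C(15,1)·0.166667^1·0.833333^14 = 0.194716
P(X ≤ 1) = 0.259622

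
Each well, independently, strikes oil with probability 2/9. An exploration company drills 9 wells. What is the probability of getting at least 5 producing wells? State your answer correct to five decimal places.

0.03037

X ~ Binomial(9, 0.222222); P(X ≥ 5) = Σ C(9,k) p^k (1−p)^(9−k) over k:
  k=5: C(9,5)·0.222222^5·0.777778^4 = 0.0249879
  k=6: C(9,6)·0.222222^6·0.777778^3 = 0.0047596
  k=7: C(9,7)·0.222222^7·0.777778^2 = 0.0005828
  k=8: C(9,8)·0.222222^8·0.777778^1 = 0.0000416
  k=9: C(9,9)·0.222222^9·0.777778^0 = 0.0000013
Total = 0.0303733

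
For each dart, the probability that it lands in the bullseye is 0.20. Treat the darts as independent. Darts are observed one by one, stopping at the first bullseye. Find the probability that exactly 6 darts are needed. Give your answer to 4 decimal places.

Geometric (trials to first success), p = 0.20.
P(Y = 6) = (1−p)^5 · p = 0.32768 · 0.20 = 0.065536

0.0655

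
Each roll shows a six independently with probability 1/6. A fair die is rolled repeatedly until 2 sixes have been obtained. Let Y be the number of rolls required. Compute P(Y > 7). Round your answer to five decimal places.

0.66980

Needing more than 7 rolls ⇔ fewer than 2 successes in the first 7. With X ~ Binomial(7, 0.166667), P(Y > 7) = P(X ≤ 1).
  k=0: C(7,0)·0.166667^0·0.833333^7 = 0.2790816
  k=1: C(7,1)·0.166667^1·0.833333^6 = 0.3907143
P(X ≤ 1) = 0.6697960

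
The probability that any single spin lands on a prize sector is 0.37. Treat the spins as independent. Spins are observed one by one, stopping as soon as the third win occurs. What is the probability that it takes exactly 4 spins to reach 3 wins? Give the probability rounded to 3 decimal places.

0.096

Y = trial on which the third success occurs; negative binomial, r=3, p=0.37.
P(Y=4) = C(3,2) · p^3 · (1−p)^1
= 3 · 0.050653 · 0.63 = 0.09573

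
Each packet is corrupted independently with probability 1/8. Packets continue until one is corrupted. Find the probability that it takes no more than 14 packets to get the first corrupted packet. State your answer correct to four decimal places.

0.8458

Y = number of packets to the first success; geometric, p = 0.125.
P(Y ≤ 14) = 1 − (1−p)^14 = 1 − 0.154210 = 0.845790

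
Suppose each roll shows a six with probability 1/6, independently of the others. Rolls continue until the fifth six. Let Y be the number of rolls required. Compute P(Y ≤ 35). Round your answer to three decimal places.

Finishing within 35 rolls ⇔ at least 5 successes in the first 35. With X ~ Binomial(35, 0.166667), P(Y ≤ 35) = 1 − P(X ≤ 4).
  k=0: C(35,0)·0.166667^0·0.833333^35 = 0.00169
  k=1: C(35,1)·0.166667^1·0.833333^34 = 0.01185
  k=2: C(35,2)·0.166667^2·0.833333^33 = 0.04029
  k=3: C(35,3)·0.166667^3·0.833333^32 = 0.08865
  k=4: C(35,4)·0.166667^4·0.833333^31 = 0.14183
1 − 0.28432 = 0.71568

0.716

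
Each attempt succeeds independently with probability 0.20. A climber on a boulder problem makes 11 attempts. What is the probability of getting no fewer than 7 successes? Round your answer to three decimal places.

0.002

X ~ Binomial(11, 0.20); P(X ≥ 7) = Σ C(11,k) p^k (1−p)^(11−k) over k:
  k=7: C(11,7)·0.20^7·0.80^4 = 0.00173
  k=8: C(11,8)·0.20^8·0.80^3 = 0.00022
  k=9: C(11,9)·0.20^9·0.80^2 = 0.00002
  k=10: C(11,10)·0.20^10·0.80^1 = 0.00000
  k=11: C(11,11)·0.20^11·0.80^0 = 0.00000
Total = 0.00197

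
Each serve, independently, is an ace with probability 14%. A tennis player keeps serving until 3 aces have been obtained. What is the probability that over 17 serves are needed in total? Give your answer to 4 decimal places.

Needing more than 17 serves ⇔ fewer than 3 successes in the first 17. With X ~ Binomial(17, 0.14), P(Y > 17) = P(X ≤ 2).
  k=0: C(17,0)·0.14^0·0.86^17 = 0.076997
  k=1: C(17,1)·0.14^1·0.86^16 = 0.213085
  k=2: C(17,2)·0.14^2·0.86^15 = 0.277506
P(X ≤ 2) = 0.567587

0.5676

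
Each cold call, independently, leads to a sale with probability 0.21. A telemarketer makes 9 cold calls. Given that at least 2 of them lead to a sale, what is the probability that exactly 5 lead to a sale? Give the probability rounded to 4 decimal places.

X ~ Binomial(9, 0.21). Want P(X=5 | X≥2) = P(X=5) / P(X≥2).
P(X=5) = C(9,5)·0.21^5·0.79^4 = 0.020044
P(X≥2) = 1 − 0.119852 − 0.286734 = 0.593415
Ratio = 0.020044 / 0.593415 = 0.033777

0.0338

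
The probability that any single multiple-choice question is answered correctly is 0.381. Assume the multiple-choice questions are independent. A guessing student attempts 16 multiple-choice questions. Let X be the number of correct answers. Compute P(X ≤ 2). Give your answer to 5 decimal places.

0.02616

X ~ Binomial(16, 0.381); P(X ≤ 2) = Σ C(16,k) p^k (1−p)^(16−k) over k:
  k=0: C(16,0)·0.381^0·0.619^16 = 0.0004646
  k=1: C(16,1)·0.381^1·0.619^15 = 0.0045751
  k=2: C(16,2)·0.381^2·0.619^14 = 0.0211203
Total = 0.0261600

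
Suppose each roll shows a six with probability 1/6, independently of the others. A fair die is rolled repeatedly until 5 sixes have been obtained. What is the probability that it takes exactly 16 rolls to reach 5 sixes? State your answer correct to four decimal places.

Y = trial on which the fifth success occurs; negative binomial, r=5, p=0.166667.
P(Y=16) = C(15,4) · p^5 · (1−p)^11
= 1365 · 0.0001286 · 0.13459 = 0.023626

0.0236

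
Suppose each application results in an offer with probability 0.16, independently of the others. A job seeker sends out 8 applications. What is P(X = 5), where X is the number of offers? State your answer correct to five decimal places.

0.00348

X ~ Binomial(n=8, p=0.16).
P(X=5) = C(8,5) · p^5 · (1−p)^3
= 56 · 0.00010486 · 0.5927 = 0.0034804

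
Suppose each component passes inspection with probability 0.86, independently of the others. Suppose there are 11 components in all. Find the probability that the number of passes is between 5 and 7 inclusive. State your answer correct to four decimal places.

0.0558

X ~ Binomial(11, 0.86); P(5 ≤ X ≤ 7) = Σ C(11,k) p^k (1−p)^(11−k) over k:
  k=5: C(11,5)·0.86^5·0.14^6 = 0.001636
  k=6: C(11,6)·0.86^6·0.14^5 = 0.010052
  k=7: C(11,7)·0.86^7·0.14^4 = 0.044108
Total = 0.055797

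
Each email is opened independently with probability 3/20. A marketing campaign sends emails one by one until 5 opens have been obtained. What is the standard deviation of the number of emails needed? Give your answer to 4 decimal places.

13.7437

Y = total emails until the fifth success; negative binomial with r=5, p=0.15.
SD(Y) = √[r(1−p)/p²] = √(188.888889) = 13.743685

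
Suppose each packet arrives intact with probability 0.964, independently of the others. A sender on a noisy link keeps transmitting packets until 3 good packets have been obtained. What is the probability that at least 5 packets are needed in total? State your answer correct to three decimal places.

0.007

Needing more than 4 packets ⇔ fewer than 3 successes in the first 4. With X ~ Binomial(4, 0.964), P(Y > 4) = P(X ≤ 2).
  k=0: C(4,0)·0.964^0·0.036^4 = 0.00000
  k=1: C(4,1)·0.964^1·0.036^3 = 0.00018
  k=2: C(4,2)·0.964^2·0.036^2 = 0.00723
P(X ≤ 2) = 0.00741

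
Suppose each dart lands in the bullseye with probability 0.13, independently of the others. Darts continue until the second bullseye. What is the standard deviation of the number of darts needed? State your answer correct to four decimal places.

Y = total darts until the second success; negative binomial with r=2, p=0.13.
SD(Y) = √[r(1−p)/p²] = √(102.958580) = 10.146851

10.1469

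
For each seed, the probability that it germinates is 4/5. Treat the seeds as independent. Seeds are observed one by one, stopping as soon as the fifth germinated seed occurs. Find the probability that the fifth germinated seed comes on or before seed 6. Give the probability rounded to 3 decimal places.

0.655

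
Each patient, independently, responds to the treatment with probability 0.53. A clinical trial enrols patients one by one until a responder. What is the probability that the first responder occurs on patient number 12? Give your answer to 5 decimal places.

0.00013

Geometric (trials to first success), p = 0.53.
P(Y = 12) = (1−p)^11 · p = 0.00024722 · 0.53 = 0.0001310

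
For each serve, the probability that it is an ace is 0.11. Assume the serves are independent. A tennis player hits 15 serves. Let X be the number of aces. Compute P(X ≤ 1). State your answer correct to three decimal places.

0.497

X ~ Binomial(15, 0.11); P(X ≤ 1) = Σ C(15,k) p^k (1−p)^(15−k) over k:
  k=0: C(15,0)·0.11^0·0.89^15 = 0.17412
  k=1: C(15,1)·0.11^1·0.89^14 = 0.32281
Total = 0.49693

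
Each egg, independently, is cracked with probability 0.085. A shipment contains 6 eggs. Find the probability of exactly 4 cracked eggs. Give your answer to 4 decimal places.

0.0007

X ~ Binomial(n=6, p=0.085).
P(X=4) = C(6,4) · p^4 · (1−p)^2
= 15 · 5.2201e-05 · 0.83722 = 0.000656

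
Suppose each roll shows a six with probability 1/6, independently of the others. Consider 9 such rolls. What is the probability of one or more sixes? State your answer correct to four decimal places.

0.8062

P(at least one) = 1 − P(none) = 1 − (1 − 0.166667)^9
= 1 − 0.193807 = 0.806193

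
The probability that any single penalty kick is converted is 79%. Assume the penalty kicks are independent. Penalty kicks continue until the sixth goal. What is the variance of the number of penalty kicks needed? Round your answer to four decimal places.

2.0189

Y = total penalty kicks until the sixth success; negative binomial with r=6, p=0.79.
Var(Y) = r(1−p)/p² = 6·0.21 / 0.79² = 2.018907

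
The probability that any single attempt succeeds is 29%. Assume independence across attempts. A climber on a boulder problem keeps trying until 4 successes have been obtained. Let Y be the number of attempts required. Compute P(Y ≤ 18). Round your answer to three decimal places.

0.812

Finishing within 18 attempts ⇔ at least 4 successes in the first 18. With X ~ Binomial(18, 0.29), P(Y ≤ 18) = 1 − P(X ≤ 3).
  k=0: C(18,0)·0.29^0·0.71^18 = 0.00210
  k=1: C(18,1)·0.29^1·0.71^17 = 0.01545
  k=2: C(18,2)·0.29^2·0.71^16 = 0.05366
  k=3: C(18,3)·0.29^3·0.71^15 = 0.11689
1 − 0.18810 = 0.81190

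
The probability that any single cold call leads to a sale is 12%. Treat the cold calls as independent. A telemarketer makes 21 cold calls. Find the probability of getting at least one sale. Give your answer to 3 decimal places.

0.932

P(at least one) = 1 − P(none) = 1 − (1 − 0.12)^21
= 1 − 0.06826 = 0.93174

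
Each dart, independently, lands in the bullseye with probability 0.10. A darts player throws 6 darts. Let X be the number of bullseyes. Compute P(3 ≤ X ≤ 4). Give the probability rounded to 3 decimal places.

X ~ Binomial(6, 0.10); P(3 ≤ X ≤ 4) = Σ C(6,k) p^k (1−p)^(6−k) over k:
  k=3: C(6,3)·0.10^3·0.90^3 = 0.01458
  k=4: C(6,4)·0.10^4·0.90^2 = 0.00121
Total = 0.01580

0.016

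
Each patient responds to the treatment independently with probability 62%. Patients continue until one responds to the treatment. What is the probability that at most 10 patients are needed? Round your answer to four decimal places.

0.9999

Y = number of patients to the first success; geometric, p = 0.62.
P(Y ≤ 10) = 1 − (1−p)^10 = 1 − 0.000063 = 0.999937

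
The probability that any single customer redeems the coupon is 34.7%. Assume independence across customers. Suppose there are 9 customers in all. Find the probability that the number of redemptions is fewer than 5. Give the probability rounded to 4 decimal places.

X ~ Binomial(9, 0.347); P(X ≤ 4) = Σ C(9,k) p^k (1−p)^(9−k) over k:
  k=0: C(9,0)·0.347^0·0.653^9 = 0.021588
  k=1: C(9,1)·0.347^1·0.653^8 = 0.103247
  k=2: C(9,2)·0.347^2·0.653^7 = 0.219459
  k=3: C(9,3)·0.347^3·0.653^6 = 0.272111
  k=4: C(9,4)·0.347^4·0.653^5 = 0.216897
Total = 0.833303

0.8333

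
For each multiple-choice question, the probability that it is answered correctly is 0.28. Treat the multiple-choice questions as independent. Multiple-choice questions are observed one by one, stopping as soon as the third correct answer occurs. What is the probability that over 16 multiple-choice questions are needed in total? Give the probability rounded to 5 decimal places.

0.13233

Needing more than 16 multiple-choice questions ⇔ fewer than 3 successes in the first 16. With X ~ Binomial(16, 0.28), P(Y > 16) = P(X ≤ 2).
  k=0: C(16,0)·0.28^0·0.72^16 = 0.0052158
  k=1: C(16,1)·0.28^1·0.72^15 = 0.0324538
  k=2: C(16,2)·0.28^2·0.72^14 = 0.0946569
P(X ≤ 2) = 0.1323265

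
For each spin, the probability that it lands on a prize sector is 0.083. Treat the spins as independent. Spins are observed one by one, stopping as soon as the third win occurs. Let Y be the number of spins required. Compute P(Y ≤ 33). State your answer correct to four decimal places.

Finishing within 33 spins ⇔ at least 3 successes in the first 33. With X ~ Binomial(33, 0.083), P(Y ≤ 33) = 1 − P(X ≤ 2).
  k=0: C(33,0)·0.083^0·0.917^33 = 0.057304
  k=1: C(33,1)·0.083^1·0.917^32 = 0.171163
  k=2: C(33,2)·0.083^2·0.917^31 = 0.247879
1 − 0.476347 = 0.523653

0.5237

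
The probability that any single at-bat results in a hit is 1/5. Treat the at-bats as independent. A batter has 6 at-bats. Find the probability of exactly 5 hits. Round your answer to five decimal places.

X ~ Binomial(n=6, p=0.20).
P(X=5) = C(6,5) · p^5 · (1−p)^1
= 6 · 0.00032 · 0.8 = 0.0015360

0.00154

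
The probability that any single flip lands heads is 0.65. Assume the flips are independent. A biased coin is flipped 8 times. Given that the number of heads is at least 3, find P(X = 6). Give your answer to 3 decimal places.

0.265

X ~ Binomial(8, 0.65). Want P(X=6 | X≥3) = P(X=6) / P(X≥3).
P(X=6) = C(8,6)·0.65^6·0.35^2 = 0.25869
P(X≥3) = 1 − 0.00023 − 0.00335 − 0.02175 = 0.97468
Ratio = 0.25869 / 0.97468 = 0.26541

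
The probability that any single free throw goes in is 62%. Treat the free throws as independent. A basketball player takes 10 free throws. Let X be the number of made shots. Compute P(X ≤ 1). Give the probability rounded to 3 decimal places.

0.001

X ~ Binomial(10, 0.62); P(X ≤ 1) = Σ C(10,k) p^k (1−p)^(10−k) over k:
  k=0: C(10,0)·0.62^0·0.38^10 = 0.00006
  k=1: C(10,1)·0.62^1·0.38^9 = 0.00102
Total = 0.00109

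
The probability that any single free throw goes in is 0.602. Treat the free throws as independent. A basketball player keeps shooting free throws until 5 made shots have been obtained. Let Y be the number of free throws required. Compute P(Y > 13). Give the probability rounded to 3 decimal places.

0.031

Needing more than 13 free throws ⇔ fewer than 5 successes in the first 13. With X ~ Binomial(13, 0.602), P(Y > 13) = P(X ≤ 4).
  k=0: C(13,0)·0.602^0·0.398^13 = 0.00001
  k=1: C(13,1)·0.602^1·0.398^12 = 0.00012
  k=2: C(13,2)·0.602^2·0.398^11 = 0.00112
  k=3: C(13,3)·0.602^3·0.398^10 = 0.00622
  k=4: C(13,4)·0.602^4·0.398^9 = 0.02353
P(X ≤ 4) = 0.03101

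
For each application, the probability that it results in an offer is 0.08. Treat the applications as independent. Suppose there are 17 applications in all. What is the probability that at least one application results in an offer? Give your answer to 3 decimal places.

P(at least one) = 1 − P(none) = 1 − (1 − 0.08)^17
= 1 − 0.24232 = 0.75768

0.758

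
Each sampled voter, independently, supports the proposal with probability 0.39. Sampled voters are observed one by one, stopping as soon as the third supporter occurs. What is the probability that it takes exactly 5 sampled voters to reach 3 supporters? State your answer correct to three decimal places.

0.132

Y = trial on which the third success occurs; negative binomial, r=3, p=0.39.
P(Y=5) = C(4,2) · p^3 · (1−p)^2
= 6 · 0.059319 · 0.3721 = 0.13244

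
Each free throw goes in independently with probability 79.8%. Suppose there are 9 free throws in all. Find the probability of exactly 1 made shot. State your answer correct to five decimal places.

X ~ Binomial(n=9, p=0.798).
P(X=1) = C(9,1) · p^1 · (1−p)^8
= 9 · 0.798 · 2.7721e-06 = 0.0000199

0.00002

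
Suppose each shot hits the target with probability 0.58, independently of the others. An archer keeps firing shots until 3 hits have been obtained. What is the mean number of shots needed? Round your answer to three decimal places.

Y = total shots until the third success; negative binomial with r=3, p=0.58.
E[Y] = r / p = 3 / 0.58 = 5.17241

5.172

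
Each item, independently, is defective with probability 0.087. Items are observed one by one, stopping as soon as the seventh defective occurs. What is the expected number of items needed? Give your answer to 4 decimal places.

80.4598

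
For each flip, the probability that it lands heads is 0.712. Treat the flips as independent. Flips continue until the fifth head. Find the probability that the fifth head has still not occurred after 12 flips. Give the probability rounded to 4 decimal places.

Needing more than 12 flips ⇔ fewer than 5 successes in the first 12. With X ~ Binomial(12, 0.712), P(Y > 12) = P(X ≤ 4).
  k=0: C(12,0)·0.712^0·0.288^12 = 0.000000
  k=1: C(12,1)·0.712^1·0.288^11 = 0.000010
  k=2: C(12,2)·0.712^2·0.288^10 = 0.000131
  k=3: C(12,3)·0.712^3·0.288^9 = 0.001082
  k=4: C(12,4)·0.712^4·0.288^8 = 0.006021
P(X ≤ 4) = 0.007245

0.0072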